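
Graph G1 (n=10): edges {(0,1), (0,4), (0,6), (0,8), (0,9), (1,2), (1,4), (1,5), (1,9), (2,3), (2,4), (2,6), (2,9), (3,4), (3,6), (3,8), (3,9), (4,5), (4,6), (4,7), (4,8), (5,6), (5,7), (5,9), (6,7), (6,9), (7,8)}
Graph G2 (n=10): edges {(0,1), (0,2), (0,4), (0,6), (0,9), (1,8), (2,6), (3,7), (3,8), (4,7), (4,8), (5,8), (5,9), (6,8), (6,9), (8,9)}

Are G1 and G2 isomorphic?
No, not isomorphic

The graphs are NOT isomorphic.

Counting triangles (3-cliques): G1 has 23, G2 has 4.
Triangle count is an isomorphism invariant, so differing triangle counts rule out isomorphism.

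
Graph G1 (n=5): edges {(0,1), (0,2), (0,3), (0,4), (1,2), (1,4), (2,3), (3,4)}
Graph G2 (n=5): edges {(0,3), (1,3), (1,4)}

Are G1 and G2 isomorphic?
No, not isomorphic

The graphs are NOT isomorphic.

Connected components of G1: 1 component(s) with vertex sets [[0, 1, 2, 3, 4]], sizes [5].
Connected components of G2: 2 component(s) with vertex sets [[2], [0, 1, 3, 4]], sizes [1, 4].
The number of connected components (and the multiset of component sizes) is an isomorphism invariant — an isomorphism maps each component of G1 bijectively onto a component of G2. Since G1 has 1 component(s) and G2 has 2, they cannot be isomorphic.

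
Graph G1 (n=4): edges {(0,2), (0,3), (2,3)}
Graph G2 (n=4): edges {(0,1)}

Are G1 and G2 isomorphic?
No, not isomorphic

The graphs are NOT isomorphic.

Connected components of G1: 2 component(s) with vertex sets [[1], [0, 2, 3]], sizes [1, 3].
Connected components of G2: 3 component(s) with vertex sets [[2], [3], [0, 1]], sizes [1, 1, 2].
The number of connected components (and the multiset of component sizes) is an isomorphism invariant — an isomorphism maps each component of G1 bijectively onto a component of G2. Since G1 has 2 component(s) and G2 has 3, they cannot be isomorphic.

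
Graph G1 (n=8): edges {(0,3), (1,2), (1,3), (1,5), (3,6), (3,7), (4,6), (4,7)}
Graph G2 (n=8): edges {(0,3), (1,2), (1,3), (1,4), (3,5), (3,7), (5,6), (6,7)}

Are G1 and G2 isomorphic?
Yes, isomorphic

The graphs are isomorphic.
One valid mapping φ: V(G1) → V(G2): 0→0, 1→1, 2→4, 3→3, 4→6, 5→2, 6→5, 7→7

Verify φ preserves adjacency — for each edge of G1, its image is an edge of G2:
  (0,3) → (φ(0),φ(3)) = (0,3) ∈ E(G2) ✓
  (1,2) → (φ(1),φ(2)) = (1,4) ∈ E(G2) ✓
  (1,3) → (φ(1),φ(3)) = (1,3) ∈ E(G2) ✓
  (1,5) → (φ(1),φ(5)) = (1,2) ∈ E(G2) ✓
  (3,6) → (φ(3),φ(6)) = (3,5) ∈ E(G2) ✓
  (3,7) → (φ(3),φ(7)) = (3,7) ∈ E(G2) ✓
  (4,6) → (φ(4),φ(6)) = (5,6) ∈ E(G2) ✓
  (4,7) → (φ(4),φ(7)) = (6,7) ∈ E(G2) ✓
All 8 edges of G1 map to edges of G2, and |E(G1)| = |E(G2)| = 8, so φ is a bijection on edges as well as vertices. Hence G1 ≅ G2.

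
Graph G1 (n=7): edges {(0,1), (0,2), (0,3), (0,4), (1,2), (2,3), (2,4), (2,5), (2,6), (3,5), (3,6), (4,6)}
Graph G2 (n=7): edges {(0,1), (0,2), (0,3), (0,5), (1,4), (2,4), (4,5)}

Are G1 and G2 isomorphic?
No, not isomorphic

The graphs are NOT isomorphic.

Connected components of G1: 1 component(s) with vertex sets [[0, 1, 2, 3, 4, 5, 6]], sizes [7].
Connected components of G2: 2 component(s) with vertex sets [[6], [0, 1, 2, 3, 4, 5]], sizes [1, 6].
The number of connected components (and the multiset of component sizes) is an isomorphism invariant — an isomorphism maps each component of G1 bijectively onto a component of G2. Since G1 has 1 component(s) and G2 has 2, they cannot be isomorphic.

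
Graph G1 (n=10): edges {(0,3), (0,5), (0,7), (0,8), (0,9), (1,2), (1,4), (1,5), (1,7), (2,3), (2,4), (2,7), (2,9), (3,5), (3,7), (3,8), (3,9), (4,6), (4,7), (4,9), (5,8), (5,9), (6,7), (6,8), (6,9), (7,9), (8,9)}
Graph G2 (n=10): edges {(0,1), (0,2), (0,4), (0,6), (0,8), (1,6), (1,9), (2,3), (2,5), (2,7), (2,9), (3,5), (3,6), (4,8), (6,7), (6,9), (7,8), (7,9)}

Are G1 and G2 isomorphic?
No, not isomorphic

The graphs are NOT isomorphic.

Degrees in G1: deg(0)=5, deg(1)=4, deg(2)=5, deg(3)=6, deg(4)=5, deg(5)=5, deg(6)=4, deg(7)=7, deg(8)=5, deg(9)=8.
Sorted degree sequence of G1: [8, 7, 6, 5, 5, 5, 5, 5, 4, 4].
Degrees in G2: deg(0)=5, deg(1)=3, deg(2)=5, deg(3)=3, deg(4)=2, deg(5)=2, deg(6)=5, deg(7)=4, deg(8)=3, deg(9)=4.
Sorted degree sequence of G2: [5, 5, 5, 4, 4, 3, 3, 3, 2, 2].
The (sorted) degree sequence is an isomorphism invariant, so since G1 and G2 have different degree sequences they cannot be isomorphic.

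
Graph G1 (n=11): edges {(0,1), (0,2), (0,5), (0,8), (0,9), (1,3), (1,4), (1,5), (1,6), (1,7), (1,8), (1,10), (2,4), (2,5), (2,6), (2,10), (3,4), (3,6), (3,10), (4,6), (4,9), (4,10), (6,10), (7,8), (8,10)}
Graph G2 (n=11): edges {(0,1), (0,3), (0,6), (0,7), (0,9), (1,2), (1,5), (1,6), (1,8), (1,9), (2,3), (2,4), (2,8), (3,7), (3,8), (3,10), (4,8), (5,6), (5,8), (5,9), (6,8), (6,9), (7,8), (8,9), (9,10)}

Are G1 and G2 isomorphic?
Yes, isomorphic

The graphs are isomorphic.
One valid mapping φ: V(G1) → V(G2): 0→3, 1→8, 2→0, 3→5, 4→9, 5→7, 6→6, 7→4, 8→2, 9→10, 10→1

Verify φ preserves adjacency — for each edge of G1, its image is an edge of G2:
  (0,1) → (φ(0),φ(1)) = (3,8) ∈ E(G2) ✓
  (0,2) → (φ(0),φ(2)) = (0,3) ∈ E(G2) ✓
  (0,5) → (φ(0),φ(5)) = (3,7) ∈ E(G2) ✓
  (0,8) → (φ(0),φ(8)) = (2,3) ∈ E(G2) ✓
  (0,9) → (φ(0),φ(9)) = (3,10) ∈ E(G2) ✓
  (1,3) → (φ(1),φ(3)) = (5,8) ∈ E(G2) ✓
  (1,4) → (φ(1),φ(4)) = (8,9) ∈ E(G2) ✓
  (1,5) → (φ(1),φ(5)) = (7,8) ∈ E(G2) ✓
  (1,6) → (φ(1),φ(6)) = (6,8) ∈ E(G2) ✓
  (1,7) → (φ(1),φ(7)) = (4,8) ∈ E(G2) ✓
  (1,8) → (φ(1),φ(8)) = (2,8) ∈ E(G2) ✓
  (1,10) → (φ(1),φ(10)) = (1,8) ∈ E(G2) ✓
  (2,4) → (φ(2),φ(4)) = (0,9) ∈ E(G2) ✓
  (2,5) → (φ(2),φ(5)) = (0,7) ∈ E(G2) ✓
  (2,6) → (φ(2),φ(6)) = (0,6) ∈ E(G2) ✓
  (2,10) → (φ(2),φ(10)) = (0,1) ∈ E(G2) ✓
  (3,4) → (φ(3),φ(4)) = (5,9) ∈ E(G2) ✓
  (3,6) → (φ(3),φ(6)) = (5,6) ∈ E(G2) ✓
  (3,10) → (φ(3),φ(10)) = (1,5) ∈ E(G2) ✓
  (4,6) → (φ(4),φ(6)) = (6,9) ∈ E(G2) ✓
  (4,9) → (φ(4),φ(9)) = (9,10) ∈ E(G2) ✓
  (4,10) → (φ(4),φ(10)) = (1,9) ∈ E(G2) ✓
  (6,10) → (φ(6),φ(10)) = (1,6) ∈ E(G2) ✓
  (7,8) → (φ(7),φ(8)) = (2,4) ∈ E(G2) ✓
  (8,10) → (φ(8),φ(10)) = (1,2) ∈ E(G2) ✓
All 25 edges of G1 map to edges of G2, and |E(G1)| = |E(G2)| = 25, so φ is a bijection on edges as well as vertices. Hence G1 ≅ G2.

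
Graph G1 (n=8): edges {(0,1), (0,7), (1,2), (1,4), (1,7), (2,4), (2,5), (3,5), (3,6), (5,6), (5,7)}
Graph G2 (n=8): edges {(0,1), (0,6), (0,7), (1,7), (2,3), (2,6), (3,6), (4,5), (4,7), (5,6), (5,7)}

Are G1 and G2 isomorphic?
Yes, isomorphic

The graphs are isomorphic.
One valid mapping φ: V(G1) → V(G2): 0→1, 1→7, 2→5, 3→3, 4→4, 5→6, 6→2, 7→0

Verify φ preserves adjacency — for each edge of G1, its image is an edge of G2:
  (0,1) → (φ(0),φ(1)) = (1,7) ∈ E(G2) ✓
  (0,7) → (φ(0),φ(7)) = (0,1) ∈ E(G2) ✓
  (1,2) → (φ(1),φ(2)) = (5,7) ∈ E(G2) ✓
  (1,4) → (φ(1),φ(4)) = (4,7) ∈ E(G2) ✓
  (1,7) → (φ(1),φ(7)) = (0,7) ∈ E(G2) ✓
  (2,4) → (φ(2),φ(4)) = (4,5) ∈ E(G2) ✓
  (2,5) → (φ(2),φ(5)) = (5,6) ∈ E(G2) ✓
  (3,5) → (φ(3),φ(5)) = (3,6) ∈ E(G2) ✓
  (3,6) → (φ(3),φ(6)) = (2,3) ∈ E(G2) ✓
  (5,6) → (φ(5),φ(6)) = (2,6) ∈ E(G2) ✓
  (5,7) → (φ(5),φ(7)) = (0,6) ∈ E(G2) ✓
All 11 edges of G1 map to edges of G2, and |E(G1)| = |E(G2)| = 11, so φ is a bijection on edges as well as vertices. Hence G1 ≅ G2.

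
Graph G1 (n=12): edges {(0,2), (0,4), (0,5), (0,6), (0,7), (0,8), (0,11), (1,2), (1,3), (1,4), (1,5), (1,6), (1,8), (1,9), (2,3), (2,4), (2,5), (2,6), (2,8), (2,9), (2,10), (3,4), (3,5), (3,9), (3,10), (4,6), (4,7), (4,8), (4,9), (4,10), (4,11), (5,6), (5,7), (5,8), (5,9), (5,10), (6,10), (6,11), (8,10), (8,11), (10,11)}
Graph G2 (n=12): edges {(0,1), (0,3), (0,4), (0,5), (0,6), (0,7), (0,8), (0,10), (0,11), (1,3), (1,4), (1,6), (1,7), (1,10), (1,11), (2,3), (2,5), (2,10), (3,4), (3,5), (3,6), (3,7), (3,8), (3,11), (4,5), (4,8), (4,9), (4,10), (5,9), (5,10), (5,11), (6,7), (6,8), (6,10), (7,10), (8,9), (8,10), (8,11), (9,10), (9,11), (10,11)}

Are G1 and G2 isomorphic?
Yes, isomorphic

The graphs are isomorphic.
One valid mapping φ: V(G1) → V(G2): 0→5, 1→1, 2→0, 3→6, 4→10, 5→3, 6→11, 7→2, 8→4, 9→7, 10→8, 11→9

Verify φ preserves adjacency — for each edge of G1, its image is an edge of G2:
  (0,2) → (φ(0),φ(2)) = (0,5) ∈ E(G2) ✓
  (0,4) → (φ(0),φ(4)) = (5,10) ∈ E(G2) ✓
  (0,5) → (φ(0),φ(5)) = (3,5) ∈ E(G2) ✓
  (0,6) → (φ(0),φ(6)) = (5,11) ∈ E(G2) ✓
  (0,7) → (φ(0),φ(7)) = (2,5) ∈ E(G2) ✓
  (0,8) → (φ(0),φ(8)) = (4,5) ∈ E(G2) ✓
  (0,11) → (φ(0),φ(11)) = (5,9) ∈ E(G2) ✓
  (1,2) → (φ(1),φ(2)) = (0,1) ∈ E(G2) ✓
  (1,3) → (φ(1),φ(3)) = (1,6) ∈ E(G2) ✓
  (1,4) → (φ(1),φ(4)) = (1,10) ∈ E(G2) ✓
  (1,5) → (φ(1),φ(5)) = (1,3) ∈ E(G2) ✓
  (1,6) → (φ(1),φ(6)) = (1,11) ∈ E(G2) ✓
  (1,8) → (φ(1),φ(8)) = (1,4) ∈ E(G2) ✓
  (1,9) → (φ(1),φ(9)) = (1,7) ∈ E(G2) ✓
  (2,3) → (φ(2),φ(3)) = (0,6) ∈ E(G2) ✓
  (2,4) → (φ(2),φ(4)) = (0,10) ∈ E(G2) ✓
  (2,5) → (φ(2),φ(5)) = (0,3) ∈ E(G2) ✓
  (2,6) → (φ(2),φ(6)) = (0,11) ∈ E(G2) ✓
  (2,8) → (φ(2),φ(8)) = (0,4) ∈ E(G2) ✓
  (2,9) → (φ(2),φ(9)) = (0,7) ∈ E(G2) ✓
  (2,10) → (φ(2),φ(10)) = (0,8) ∈ E(G2) ✓
  (3,4) → (φ(3),φ(4)) = (6,10) ∈ E(G2) ✓
  (3,5) → (φ(3),φ(5)) = (3,6) ∈ E(G2) ✓
  (3,9) → (φ(3),φ(9)) = (6,7) ∈ E(G2) ✓
  (3,10) → (φ(3),φ(10)) = (6,8) ∈ E(G2) ✓
  (4,6) → (φ(4),φ(6)) = (10,11) ∈ E(G2) ✓
  (4,7) → (φ(4),φ(7)) = (2,10) ∈ E(G2) ✓
  (4,8) → (φ(4),φ(8)) = (4,10) ∈ E(G2) ✓
  (4,9) → (φ(4),φ(9)) = (7,10) ∈ E(G2) ✓
  (4,10) → (φ(4),φ(10)) = (8,10) ∈ E(G2) ✓
  (4,11) → (φ(4),φ(11)) = (9,10) ∈ E(G2) ✓
  (5,6) → (φ(5),φ(6)) = (3,11) ∈ E(G2) ✓
  (5,7) → (φ(5),φ(7)) = (2,3) ∈ E(G2) ✓
  (5,8) → (φ(5),φ(8)) = (3,4) ∈ E(G2) ✓
  (5,9) → (φ(5),φ(9)) = (3,7) ∈ E(G2) ✓
  (5,10) → (φ(5),φ(10)) = (3,8) ∈ E(G2) ✓
  (6,10) → (φ(6),φ(10)) = (8,11) ∈ E(G2) ✓
  (6,11) → (φ(6),φ(11)) = (9,11) ∈ E(G2) ✓
  (8,10) → (φ(8),φ(10)) = (4,8) ∈ E(G2) ✓
  (8,11) → (φ(8),φ(11)) = (4,9) ∈ E(G2) ✓
  (10,11) → (φ(10),φ(11)) = (8,9) ∈ E(G2) ✓
All 41 edges of G1 map to edges of G2, and |E(G1)| = |E(G2)| = 41, so φ is a bijection on edges as well as vertices. Hence G1 ≅ G2.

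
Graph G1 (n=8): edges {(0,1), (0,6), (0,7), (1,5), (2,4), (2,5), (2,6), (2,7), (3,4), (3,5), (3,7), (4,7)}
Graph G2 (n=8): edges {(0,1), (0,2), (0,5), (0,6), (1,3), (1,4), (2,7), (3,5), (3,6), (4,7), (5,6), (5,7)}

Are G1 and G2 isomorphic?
Yes, isomorphic

The graphs are isomorphic.
One valid mapping φ: V(G1) → V(G2): 0→7, 1→4, 2→0, 3→3, 4→6, 5→1, 6→2, 7→5

Verify φ preserves adjacency — for each edge of G1, its image is an edge of G2:
  (0,1) → (φ(0),φ(1)) = (4,7) ∈ E(G2) ✓
  (0,6) → (φ(0),φ(6)) = (2,7) ∈ E(G2) ✓
  (0,7) → (φ(0),φ(7)) = (5,7) ∈ E(G2) ✓
  (1,5) → (φ(1),φ(5)) = (1,4) ∈ E(G2) ✓
  (2,4) → (φ(2),φ(4)) = (0,6) ∈ E(G2) ✓
  (2,5) → (φ(2),φ(5)) = (0,1) ∈ E(G2) ✓
  (2,6) → (φ(2),φ(6)) = (0,2) ∈ E(G2) ✓
  (2,7) → (φ(2),φ(7)) = (0,5) ∈ E(G2) ✓
  (3,4) → (φ(3),φ(4)) = (3,6) ∈ E(G2) ✓
  (3,5) → (φ(3),φ(5)) = (1,3) ∈ E(G2) ✓
  (3,7) → (φ(3),φ(7)) = (3,5) ∈ E(G2) ✓
  (4,7) → (φ(4),φ(7)) = (5,6) ∈ E(G2) ✓
All 12 edges of G1 map to edges of G2, and |E(G1)| = |E(G2)| = 12, so φ is a bijection on edges as well as vertices. Hence G1 ≅ G2.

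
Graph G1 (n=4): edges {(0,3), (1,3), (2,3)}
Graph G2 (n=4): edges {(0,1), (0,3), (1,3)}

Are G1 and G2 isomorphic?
No, not isomorphic

The graphs are NOT isomorphic.

Degrees in G1: deg(0)=1, deg(1)=1, deg(2)=1, deg(3)=3.
Sorted degree sequence of G1: [3, 1, 1, 1].
Degrees in G2: deg(0)=2, deg(1)=2, deg(2)=0, deg(3)=2.
Sorted degree sequence of G2: [2, 2, 2, 0].
The (sorted) degree sequence is an isomorphism invariant, so since G1 and G2 have different degree sequences they cannot be isomorphic.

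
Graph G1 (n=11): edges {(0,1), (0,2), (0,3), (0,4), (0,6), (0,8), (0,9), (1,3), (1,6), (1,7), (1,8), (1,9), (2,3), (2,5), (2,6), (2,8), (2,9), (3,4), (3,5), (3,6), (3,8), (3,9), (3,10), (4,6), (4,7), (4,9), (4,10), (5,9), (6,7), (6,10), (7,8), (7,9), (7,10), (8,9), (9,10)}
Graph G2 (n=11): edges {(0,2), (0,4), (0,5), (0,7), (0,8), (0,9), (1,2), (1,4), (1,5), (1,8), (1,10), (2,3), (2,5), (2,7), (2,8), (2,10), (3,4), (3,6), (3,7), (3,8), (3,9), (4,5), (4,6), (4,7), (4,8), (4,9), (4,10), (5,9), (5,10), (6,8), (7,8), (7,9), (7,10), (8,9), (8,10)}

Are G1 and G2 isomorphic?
Yes, isomorphic

The graphs are isomorphic.
One valid mapping φ: V(G1) → V(G2): 0→7, 1→0, 2→3, 3→8, 4→10, 5→6, 6→2, 7→5, 8→9, 9→4, 10→1

Verify φ preserves adjacency — for each edge of G1, its image is an edge of G2:
  (0,1) → (φ(0),φ(1)) = (0,7) ∈ E(G2) ✓
  (0,2) → (φ(0),φ(2)) = (3,7) ∈ E(G2) ✓
  (0,3) → (φ(0),φ(3)) = (7,8) ∈ E(G2) ✓
  (0,4) → (φ(0),φ(4)) = (7,10) ∈ E(G2) ✓
  (0,6) → (φ(0),φ(6)) = (2,7) ∈ E(G2) ✓
  (0,8) → (φ(0),φ(8)) = (7,9) ∈ E(G2) ✓
  (0,9) → (φ(0),φ(9)) = (4,7) ∈ E(G2) ✓
  (1,3) → (φ(1),φ(3)) = (0,8) ∈ E(G2) ✓
  (1,6) → (φ(1),φ(6)) = (0,2) ∈ E(G2) ✓
  (1,7) → (φ(1),φ(7)) = (0,5) ∈ E(G2) ✓
  (1,8) → (φ(1),φ(8)) = (0,9) ∈ E(G2) ✓
  (1,9) → (φ(1),φ(9)) = (0,4) ∈ E(G2) ✓
  (2,3) → (φ(2),φ(3)) = (3,8) ∈ E(G2) ✓
  (2,5) → (φ(2),φ(5)) = (3,6) ∈ E(G2) ✓
  (2,6) → (φ(2),φ(6)) = (2,3) ∈ E(G2) ✓
  (2,8) → (φ(2),φ(8)) = (3,9) ∈ E(G2) ✓
  (2,9) → (φ(2),φ(9)) = (3,4) ∈ E(G2) ✓
  (3,4) → (φ(3),φ(4)) = (8,10) ∈ E(G2) ✓
  (3,5) → (φ(3),φ(5)) = (6,8) ∈ E(G2) ✓
  (3,6) → (φ(3),φ(6)) = (2,8) ∈ E(G2) ✓
  (3,8) → (φ(3),φ(8)) = (8,9) ∈ E(G2) ✓
  (3,9) → (φ(3),φ(9)) = (4,8) ∈ E(G2) ✓
  (3,10) → (φ(3),φ(10)) = (1,8) ∈ E(G2) ✓
  (4,6) → (φ(4),φ(6)) = (2,10) ∈ E(G2) ✓
  (4,7) → (φ(4),φ(7)) = (5,10) ∈ E(G2) ✓
  (4,9) → (φ(4),φ(9)) = (4,10) ∈ E(G2) ✓
  (4,10) → (φ(4),φ(10)) = (1,10) ∈ E(G2) ✓
  (5,9) → (φ(5),φ(9)) = (4,6) ∈ E(G2) ✓
  (6,7) → (φ(6),φ(7)) = (2,5) ∈ E(G2) ✓
  (6,10) → (φ(6),φ(10)) = (1,2) ∈ E(G2) ✓
  (7,8) → (φ(7),φ(8)) = (5,9) ∈ E(G2) ✓
  (7,9) → (φ(7),φ(9)) = (4,5) ∈ E(G2) ✓
  (7,10) → (φ(7),φ(10)) = (1,5) ∈ E(G2) ✓
  (8,9) → (φ(8),φ(9)) = (4,9) ∈ E(G2) ✓
  (9,10) → (φ(9),φ(10)) = (1,4) ∈ E(G2) ✓
All 35 edges of G1 map to edges of G2, and |E(G1)| = |E(G2)| = 35, so φ is a bijection on edges as well as vertices. Hence G1 ≅ G2.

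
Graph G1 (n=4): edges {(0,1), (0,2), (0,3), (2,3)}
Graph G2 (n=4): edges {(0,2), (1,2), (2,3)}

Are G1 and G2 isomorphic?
No, not isomorphic

The graphs are NOT isomorphic.

Degrees in G1: deg(0)=3, deg(1)=1, deg(2)=2, deg(3)=2.
Sorted degree sequence of G1: [3, 2, 2, 1].
Degrees in G2: deg(0)=1, deg(1)=1, deg(2)=3, deg(3)=1.
Sorted degree sequence of G2: [3, 1, 1, 1].
The (sorted) degree sequence is an isomorphism invariant, so since G1 and G2 have different degree sequences they cannot be isomorphic.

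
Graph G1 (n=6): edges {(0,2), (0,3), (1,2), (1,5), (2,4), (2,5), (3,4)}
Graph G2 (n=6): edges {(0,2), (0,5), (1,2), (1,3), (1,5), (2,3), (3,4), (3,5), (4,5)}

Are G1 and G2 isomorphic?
No, not isomorphic

The graphs are NOT isomorphic.

Degrees in G1: deg(0)=2, deg(1)=2, deg(2)=4, deg(3)=2, deg(4)=2, deg(5)=2.
Sorted degree sequence of G1: [4, 2, 2, 2, 2, 2].
Degrees in G2: deg(0)=2, deg(1)=3, deg(2)=3, deg(3)=4, deg(4)=2, deg(5)=4.
Sorted degree sequence of G2: [4, 4, 3, 3, 2, 2].
The (sorted) degree sequence is an isomorphism invariant, so since G1 and G2 have different degree sequences they cannot be isomorphic.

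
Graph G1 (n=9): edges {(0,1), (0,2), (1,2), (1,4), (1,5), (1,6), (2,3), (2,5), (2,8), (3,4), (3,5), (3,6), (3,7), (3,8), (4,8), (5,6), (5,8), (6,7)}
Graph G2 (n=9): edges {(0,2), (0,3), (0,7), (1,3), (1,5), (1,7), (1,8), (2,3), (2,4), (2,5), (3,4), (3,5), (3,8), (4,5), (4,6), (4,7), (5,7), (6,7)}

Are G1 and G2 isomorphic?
Yes, isomorphic

The graphs are isomorphic.
One valid mapping φ: V(G1) → V(G2): 0→6, 1→7, 2→4, 3→3, 4→0, 5→5, 6→1, 7→8, 8→2

Verify φ preserves adjacency — for each edge of G1, its image is an edge of G2:
  (0,1) → (φ(0),φ(1)) = (6,7) ∈ E(G2) ✓
  (0,2) → (φ(0),φ(2)) = (4,6) ∈ E(G2) ✓
  (1,2) → (φ(1),φ(2)) = (4,7) ∈ E(G2) ✓
  (1,4) → (φ(1),φ(4)) = (0,7) ∈ E(G2) ✓
  (1,5) → (φ(1),φ(5)) = (5,7) ∈ E(G2) ✓
  (1,6) → (φ(1),φ(6)) = (1,7) ∈ E(G2) ✓
  (2,3) → (φ(2),φ(3)) = (3,4) ∈ E(G2) ✓
  (2,5) → (φ(2),φ(5)) = (4,5) ∈ E(G2) ✓
  (2,8) → (φ(2),φ(8)) = (2,4) ∈ E(G2) ✓
  (3,4) → (φ(3),φ(4)) = (0,3) ∈ E(G2) ✓
  (3,5) → (φ(3),φ(5)) = (3,5) ∈ E(G2) ✓
  (3,6) → (φ(3),φ(6)) = (1,3) ∈ E(G2) ✓
  (3,7) → (φ(3),φ(7)) = (3,8) ∈ E(G2) ✓
  (3,8) → (φ(3),φ(8)) = (2,3) ∈ E(G2) ✓
  (4,8) → (φ(4),φ(8)) = (0,2) ∈ E(G2) ✓
  (5,6) → (φ(5),φ(6)) = (1,5) ∈ E(G2) ✓
  (5,8) → (φ(5),φ(8)) = (2,5) ∈ E(G2) ✓
  (6,7) → (φ(6),φ(7)) = (1,8) ∈ E(G2) ✓
All 18 edges of G1 map to edges of G2, and |E(G1)| = |E(G2)| = 18, so φ is a bijection on edges as well as vertices. Hence G1 ≅ G2.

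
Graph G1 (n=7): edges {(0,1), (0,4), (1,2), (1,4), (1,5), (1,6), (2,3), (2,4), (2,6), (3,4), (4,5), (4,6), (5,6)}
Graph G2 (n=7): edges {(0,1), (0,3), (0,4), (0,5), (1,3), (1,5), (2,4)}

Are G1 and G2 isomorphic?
No, not isomorphic

The graphs are NOT isomorphic.

Connected components of G1: 1 component(s) with vertex sets [[0, 1, 2, 3, 4, 5, 6]], sizes [7].
Connected components of G2: 2 component(s) with vertex sets [[6], [0, 1, 2, 3, 4, 5]], sizes [1, 6].
The number of connected components (and the multiset of component sizes) is an isomorphism invariant — an isomorphism maps each component of G1 bijectively onto a component of G2. Since G1 has 1 component(s) and G2 has 2, they cannot be isomorphic.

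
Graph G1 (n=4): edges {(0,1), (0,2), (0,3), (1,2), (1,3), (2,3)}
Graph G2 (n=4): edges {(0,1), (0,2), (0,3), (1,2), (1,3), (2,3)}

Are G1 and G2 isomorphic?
Yes, isomorphic

The graphs are isomorphic.
One valid mapping φ: V(G1) → V(G2): 0→1, 1→0, 2→2, 3→3

Verify φ preserves adjacency — for each edge of G1, its image is an edge of G2:
  (0,1) → (φ(0),φ(1)) = (0,1) ∈ E(G2) ✓
  (0,2) → (φ(0),φ(2)) = (1,2) ∈ E(G2) ✓
  (0,3) → (φ(0),φ(3)) = (1,3) ∈ E(G2) ✓
  (1,2) → (φ(1),φ(2)) = (0,2) ∈ E(G2) ✓
  (1,3) → (φ(1),φ(3)) = (0,3) ∈ E(G2) ✓
  (2,3) → (φ(2),φ(3)) = (2,3) ∈ E(G2) ✓
All 6 edges of G1 map to edges of G2, and |E(G1)| = |E(G2)| = 6, so φ is a bijection on edges as well as vertices. Hence G1 ≅ G2.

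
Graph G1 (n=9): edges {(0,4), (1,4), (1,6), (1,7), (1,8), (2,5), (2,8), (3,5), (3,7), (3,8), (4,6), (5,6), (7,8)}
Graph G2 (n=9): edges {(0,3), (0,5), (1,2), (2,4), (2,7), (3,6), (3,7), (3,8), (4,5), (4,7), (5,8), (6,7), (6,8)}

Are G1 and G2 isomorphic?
Yes, isomorphic

The graphs are isomorphic.
One valid mapping φ: V(G1) → V(G2): 0→1, 1→7, 2→0, 3→8, 4→2, 5→5, 6→4, 7→6, 8→3

Verify φ preserves adjacency — for each edge of G1, its image is an edge of G2:
  (0,4) → (φ(0),φ(4)) = (1,2) ∈ E(G2) ✓
  (1,4) → (φ(1),φ(4)) = (2,7) ∈ E(G2) ✓
  (1,6) → (φ(1),φ(6)) = (4,7) ∈ E(G2) ✓
  (1,7) → (φ(1),φ(7)) = (6,7) ∈ E(G2) ✓
  (1,8) → (φ(1),φ(8)) = (3,7) ∈ E(G2) ✓
  (2,5) → (φ(2),φ(5)) = (0,5) ∈ E(G2) ✓
  (2,8) → (φ(2),φ(8)) = (0,3) ∈ E(G2) ✓
  (3,5) → (φ(3),φ(5)) = (5,8) ∈ E(G2) ✓
  (3,7) → (φ(3),φ(7)) = (6,8) ∈ E(G2) ✓
  (3,8) → (φ(3),φ(8)) = (3,8) ∈ E(G2) ✓
  (4,6) → (φ(4),φ(6)) = (2,4) ∈ E(G2) ✓
  (5,6) → (φ(5),φ(6)) = (4,5) ∈ E(G2) ✓
  (7,8) → (φ(7),φ(8)) = (3,6) ∈ E(G2) ✓
All 13 edges of G1 map to edges of G2, and |E(G1)| = |E(G2)| = 13, so φ is a bijection on edges as well as vertices. Hence G1 ≅ G2.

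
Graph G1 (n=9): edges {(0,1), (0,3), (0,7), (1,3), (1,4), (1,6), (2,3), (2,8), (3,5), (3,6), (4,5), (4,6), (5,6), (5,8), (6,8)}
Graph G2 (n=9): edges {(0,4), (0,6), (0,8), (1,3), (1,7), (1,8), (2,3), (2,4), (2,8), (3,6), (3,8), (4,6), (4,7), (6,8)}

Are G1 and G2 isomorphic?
No, not isomorphic

The graphs are NOT isomorphic.

Connected components of G1: 1 component(s) with vertex sets [[0, 1, 2, 3, 4, 5, 6, 7, 8]], sizes [9].
Connected components of G2: 2 component(s) with vertex sets [[5], [0, 1, 2, 3, 4, 6, 7, 8]], sizes [1, 8].
The number of connected components (and the multiset of component sizes) is an isomorphism invariant — an isomorphism maps each component of G1 bijectively onto a component of G2. Since G1 has 1 component(s) and G2 has 2, they cannot be isomorphic.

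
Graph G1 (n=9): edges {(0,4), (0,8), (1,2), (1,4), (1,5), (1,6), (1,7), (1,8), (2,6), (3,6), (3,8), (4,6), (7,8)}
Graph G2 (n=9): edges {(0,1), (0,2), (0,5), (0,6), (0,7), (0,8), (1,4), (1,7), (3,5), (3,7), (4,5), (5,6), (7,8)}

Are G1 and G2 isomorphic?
Yes, isomorphic

The graphs are isomorphic.
One valid mapping φ: V(G1) → V(G2): 0→4, 1→0, 2→8, 3→3, 4→1, 5→2, 6→7, 7→6, 8→5

Verify φ preserves adjacency — for each edge of G1, its image is an edge of G2:
  (0,4) → (φ(0),φ(4)) = (1,4) ∈ E(G2) ✓
  (0,8) → (φ(0),φ(8)) = (4,5) ∈ E(G2) ✓
  (1,2) → (φ(1),φ(2)) = (0,8) ∈ E(G2) ✓
  (1,4) → (φ(1),φ(4)) = (0,1) ∈ E(G2) ✓
  (1,5) → (φ(1),φ(5)) = (0,2) ∈ E(G2) ✓
  (1,6) → (φ(1),φ(6)) = (0,7) ∈ E(G2) ✓
  (1,7) → (φ(1),φ(7)) = (0,6) ∈ E(G2) ✓
  (1,8) → (φ(1),φ(8)) = (0,5) ∈ E(G2) ✓
  (2,6) → (φ(2),φ(6)) = (7,8) ∈ E(G2) ✓
  (3,6) → (φ(3),φ(6)) = (3,7) ∈ E(G2) ✓
  (3,8) → (φ(3),φ(8)) = (3,5) ∈ E(G2) ✓
  (4,6) → (φ(4),φ(6)) = (1,7) ∈ E(G2) ✓
  (7,8) → (φ(7),φ(8)) = (5,6) ∈ E(G2) ✓
All 13 edges of G1 map to edges of G2, and |E(G1)| = |E(G2)| = 13, so φ is a bijection on edges as well as vertices. Hence G1 ≅ G2.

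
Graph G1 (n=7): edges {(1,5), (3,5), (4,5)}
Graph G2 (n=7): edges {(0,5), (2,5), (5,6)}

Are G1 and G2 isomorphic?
Yes, isomorphic

The graphs are isomorphic.
One valid mapping φ: V(G1) → V(G2): 0→1, 1→0, 2→4, 3→2, 4→6, 5→5, 6→3

Verify φ preserves adjacency — for each edge of G1, its image is an edge of G2:
  (1,5) → (φ(1),φ(5)) = (0,5) ∈ E(G2) ✓
  (3,5) → (φ(3),φ(5)) = (2,5) ∈ E(G2) ✓
  (4,5) → (φ(4),φ(5)) = (5,6) ∈ E(G2) ✓
All 3 edges of G1 map to edges of G2, and |E(G1)| = |E(G2)| = 3, so φ is a bijection on edges as well as vertices. Hence G1 ≅ G2.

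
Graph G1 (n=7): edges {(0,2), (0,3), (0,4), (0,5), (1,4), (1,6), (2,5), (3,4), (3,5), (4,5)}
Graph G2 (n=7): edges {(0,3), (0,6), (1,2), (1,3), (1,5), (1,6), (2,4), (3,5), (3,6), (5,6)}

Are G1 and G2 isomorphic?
Yes, isomorphic

The graphs are isomorphic.
One valid mapping φ: V(G1) → V(G2): 0→3, 1→2, 2→0, 3→5, 4→1, 5→6, 6→4

Verify φ preserves adjacency — for each edge of G1, its image is an edge of G2:
  (0,2) → (φ(0),φ(2)) = (0,3) ∈ E(G2) ✓
  (0,3) → (φ(0),φ(3)) = (3,5) ∈ E(G2) ✓
  (0,4) → (φ(0),φ(4)) = (1,3) ∈ E(G2) ✓
  (0,5) → (φ(0),φ(5)) = (3,6) ∈ E(G2) ✓
  (1,4) → (φ(1),φ(4)) = (1,2) ∈ E(G2) ✓
  (1,6) → (φ(1),φ(6)) = (2,4) ∈ E(G2) ✓
  (2,5) → (φ(2),φ(5)) = (0,6) ∈ E(G2) ✓
  (3,4) → (φ(3),φ(4)) = (1,5) ∈ E(G2) ✓
  (3,5) → (φ(3),φ(5)) = (5,6) ∈ E(G2) ✓
  (4,5) → (φ(4),φ(5)) = (1,6) ∈ E(G2) ✓
All 10 edges of G1 map to edges of G2, and |E(G1)| = |E(G2)| = 10, so φ is a bijection on edges as well as vertices. Hence G1 ≅ G2.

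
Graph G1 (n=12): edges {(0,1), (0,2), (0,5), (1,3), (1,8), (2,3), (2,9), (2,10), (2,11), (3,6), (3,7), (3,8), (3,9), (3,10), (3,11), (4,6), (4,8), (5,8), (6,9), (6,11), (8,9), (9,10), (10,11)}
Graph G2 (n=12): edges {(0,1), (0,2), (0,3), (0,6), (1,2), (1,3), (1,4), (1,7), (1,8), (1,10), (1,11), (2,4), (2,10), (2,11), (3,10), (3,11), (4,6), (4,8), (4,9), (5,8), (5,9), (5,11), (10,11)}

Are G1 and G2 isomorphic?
Yes, isomorphic

The graphs are isomorphic.
One valid mapping φ: V(G1) → V(G2): 0→5, 1→8, 2→11, 3→1, 4→6, 5→9, 6→0, 7→7, 8→4, 9→2, 10→10, 11→3

Verify φ preserves adjacency — for each edge of G1, its image is an edge of G2:
  (0,1) → (φ(0),φ(1)) = (5,8) ∈ E(G2) ✓
  (0,2) → (φ(0),φ(2)) = (5,11) ∈ E(G2) ✓
  (0,5) → (φ(0),φ(5)) = (5,9) ∈ E(G2) ✓
  (1,3) → (φ(1),φ(3)) = (1,8) ∈ E(G2) ✓
  (1,8) → (φ(1),φ(8)) = (4,8) ∈ E(G2) ✓
  (2,3) → (φ(2),φ(3)) = (1,11) ∈ E(G2) ✓
  (2,9) → (φ(2),φ(9)) = (2,11) ∈ E(G2) ✓
  (2,10) → (φ(2),φ(10)) = (10,11) ∈ E(G2) ✓
  (2,11) → (φ(2),φ(11)) = (3,11) ∈ E(G2) ✓
  (3,6) → (φ(3),φ(6)) = (0,1) ∈ E(G2) ✓
  (3,7) → (φ(3),φ(7)) = (1,7) ∈ E(G2) ✓
  (3,8) → (φ(3),φ(8)) = (1,4) ∈ E(G2) ✓
  (3,9) → (φ(3),φ(9)) = (1,2) ∈ E(G2) ✓
  (3,10) → (φ(3),φ(10)) = (1,10) ∈ E(G2) ✓
  (3,11) → (φ(3),φ(11)) = (1,3) ∈ E(G2) ✓
  (4,6) → (φ(4),φ(6)) = (0,6) ∈ E(G2) ✓
  (4,8) → (φ(4),φ(8)) = (4,6) ∈ E(G2) ✓
  (5,8) → (φ(5),φ(8)) = (4,9) ∈ E(G2) ✓
  (6,9) → (φ(6),φ(9)) = (0,2) ∈ E(G2) ✓
  (6,11) → (φ(6),φ(11)) = (0,3) ∈ E(G2) ✓
  (8,9) → (φ(8),φ(9)) = (2,4) ∈ E(G2) ✓
  (9,10) → (φ(9),φ(10)) = (2,10) ∈ E(G2) ✓
  (10,11) → (φ(10),φ(11)) = (3,10) ∈ E(G2) ✓
All 23 edges of G1 map to edges of G2, and |E(G1)| = |E(G2)| = 23, so φ is a bijection on edges as well as vertices. Hence G1 ≅ G2.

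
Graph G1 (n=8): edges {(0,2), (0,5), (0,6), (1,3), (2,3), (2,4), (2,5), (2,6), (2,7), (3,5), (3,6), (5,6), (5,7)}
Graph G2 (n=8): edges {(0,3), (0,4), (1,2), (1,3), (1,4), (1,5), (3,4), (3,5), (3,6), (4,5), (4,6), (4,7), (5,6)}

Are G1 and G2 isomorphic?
Yes, isomorphic

The graphs are isomorphic.
One valid mapping φ: V(G1) → V(G2): 0→6, 1→2, 2→4, 3→1, 4→7, 5→3, 6→5, 7→0

Verify φ preserves adjacency — for each edge of G1, its image is an edge of G2:
  (0,2) → (φ(0),φ(2)) = (4,6) ∈ E(G2) ✓
  (0,5) → (φ(0),φ(5)) = (3,6) ∈ E(G2) ✓
  (0,6) → (φ(0),φ(6)) = (5,6) ∈ E(G2) ✓
  (1,3) → (φ(1),φ(3)) = (1,2) ∈ E(G2) ✓
  (2,3) → (φ(2),φ(3)) = (1,4) ∈ E(G2) ✓
  (2,4) → (φ(2),φ(4)) = (4,7) ∈ E(G2) ✓
  (2,5) → (φ(2),φ(5)) = (3,4) ∈ E(G2) ✓
  (2,6) → (φ(2),φ(6)) = (4,5) ∈ E(G2) ✓
  (2,7) → (φ(2),φ(7)) = (0,4) ∈ E(G2) ✓
  (3,5) → (φ(3),φ(5)) = (1,3) ∈ E(G2) ✓
  (3,6) → (φ(3),φ(6)) = (1,5) ∈ E(G2) ✓
  (5,6) → (φ(5),φ(6)) = (3,5) ∈ E(G2) ✓
  (5,7) → (φ(5),φ(7)) = (0,3) ∈ E(G2) ✓
All 13 edges of G1 map to edges of G2, and |E(G1)| = |E(G2)| = 13, so φ is a bijection on edges as well as vertices. Hence G1 ≅ G2.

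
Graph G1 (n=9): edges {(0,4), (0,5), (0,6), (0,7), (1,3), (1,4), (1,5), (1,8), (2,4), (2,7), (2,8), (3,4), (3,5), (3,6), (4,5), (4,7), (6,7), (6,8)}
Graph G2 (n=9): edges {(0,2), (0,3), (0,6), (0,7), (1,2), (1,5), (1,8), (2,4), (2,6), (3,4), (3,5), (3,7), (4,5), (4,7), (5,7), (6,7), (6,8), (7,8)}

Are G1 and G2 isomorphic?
Yes, isomorphic

The graphs are isomorphic.
One valid mapping φ: V(G1) → V(G2): 0→0, 1→5, 2→8, 3→4, 4→7, 5→3, 6→2, 7→6, 8→1

Verify φ preserves adjacency — for each edge of G1, its image is an edge of G2:
  (0,4) → (φ(0),φ(4)) = (0,7) ∈ E(G2) ✓
  (0,5) → (φ(0),φ(5)) = (0,3) ∈ E(G2) ✓
  (0,6) → (φ(0),φ(6)) = (0,2) ∈ E(G2) ✓
  (0,7) → (φ(0),φ(7)) = (0,6) ∈ E(G2) ✓
  (1,3) → (φ(1),φ(3)) = (4,5) ∈ E(G2) ✓
  (1,4) → (φ(1),φ(4)) = (5,7) ∈ E(G2) ✓
  (1,5) → (φ(1),φ(5)) = (3,5) ∈ E(G2) ✓
  (1,8) → (φ(1),φ(8)) = (1,5) ∈ E(G2) ✓
  (2,4) → (φ(2),φ(4)) = (7,8) ∈ E(G2) ✓
  (2,7) → (φ(2),φ(7)) = (6,8) ∈ E(G2) ✓
  (2,8) → (φ(2),φ(8)) = (1,8) ∈ E(G2) ✓
  (3,4) → (φ(3),φ(4)) = (4,7) ∈ E(G2) ✓
  (3,5) → (φ(3),φ(5)) = (3,4) ∈ E(G2) ✓
  (3,6) → (φ(3),φ(6)) = (2,4) ∈ E(G2) ✓
  (4,5) → (φ(4),φ(5)) = (3,7) ∈ E(G2) ✓
  (4,7) → (φ(4),φ(7)) = (6,7) ∈ E(G2) ✓
  (6,7) → (φ(6),φ(7)) = (2,6) ∈ E(G2) ✓
  (6,8) → (φ(6),φ(8)) = (1,2) ∈ E(G2) ✓
All 18 edges of G1 map to edges of G2, and |E(G1)| = |E(G2)| = 18, so φ is a bijection on edges as well as vertices. Hence G1 ≅ G2.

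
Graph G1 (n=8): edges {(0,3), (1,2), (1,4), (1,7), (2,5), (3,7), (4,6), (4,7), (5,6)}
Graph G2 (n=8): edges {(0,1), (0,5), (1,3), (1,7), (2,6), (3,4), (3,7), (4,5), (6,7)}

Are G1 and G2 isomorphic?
Yes, isomorphic

The graphs are isomorphic.
One valid mapping φ: V(G1) → V(G2): 0→2, 1→1, 2→0, 3→6, 4→3, 5→5, 6→4, 7→7

Verify φ preserves adjacency — for each edge of G1, its image is an edge of G2:
  (0,3) → (φ(0),φ(3)) = (2,6) ∈ E(G2) ✓
  (1,2) → (φ(1),φ(2)) = (0,1) ∈ E(G2) ✓
  (1,4) → (φ(1),φ(4)) = (1,3) ∈ E(G2) ✓
  (1,7) → (φ(1),φ(7)) = (1,7) ∈ E(G2) ✓
  (2,5) → (φ(2),φ(5)) = (0,5) ∈ E(G2) ✓
  (3,7) → (φ(3),φ(7)) = (6,7) ∈ E(G2) ✓
  (4,6) → (φ(4),φ(6)) = (3,4) ∈ E(G2) ✓
  (4,7) → (φ(4),φ(7)) = (3,7) ∈ E(G2) ✓
  (5,6) → (φ(5),φ(6)) = (4,5) ∈ E(G2) ✓
All 9 edges of G1 map to edges of G2, and |E(G1)| = |E(G2)| = 9, so φ is a bijection on edges as well as vertices. Hence G1 ≅ G2.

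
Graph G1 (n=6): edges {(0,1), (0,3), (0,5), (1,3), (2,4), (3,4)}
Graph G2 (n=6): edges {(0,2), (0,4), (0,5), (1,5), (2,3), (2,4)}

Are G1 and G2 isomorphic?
Yes, isomorphic

The graphs are isomorphic.
One valid mapping φ: V(G1) → V(G2): 0→2, 1→4, 2→1, 3→0, 4→5, 5→3

Verify φ preserves adjacency — for each edge of G1, its image is an edge of G2:
  (0,1) → (φ(0),φ(1)) = (2,4) ∈ E(G2) ✓
  (0,3) → (φ(0),φ(3)) = (0,2) ∈ E(G2) ✓
  (0,5) → (φ(0),φ(5)) = (2,3) ∈ E(G2) ✓
  (1,3) → (φ(1),φ(3)) = (0,4) ∈ E(G2) ✓
  (2,4) → (φ(2),φ(4)) = (1,5) ∈ E(G2) ✓
  (3,4) → (φ(3),φ(4)) = (0,5) ∈ E(G2) ✓
All 6 edges of G1 map to edges of G2, and |E(G1)| = |E(G2)| = 6, so φ is a bijection on edges as well as vertices. Hence G1 ≅ G2.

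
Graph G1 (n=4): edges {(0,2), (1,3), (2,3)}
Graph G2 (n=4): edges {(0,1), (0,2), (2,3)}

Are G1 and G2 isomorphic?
Yes, isomorphic

The graphs are isomorphic.
One valid mapping φ: V(G1) → V(G2): 0→3, 1→1, 2→2, 3→0

Verify φ preserves adjacency — for each edge of G1, its image is an edge of G2:
  (0,2) → (φ(0),φ(2)) = (2,3) ∈ E(G2) ✓
  (1,3) → (φ(1),φ(3)) = (0,1) ∈ E(G2) ✓
  (2,3) → (φ(2),φ(3)) = (0,2) ∈ E(G2) ✓
All 3 edges of G1 map to edges of G2, and |E(G1)| = |E(G2)| = 3, so φ is a bijection on edges as well as vertices. Hence G1 ≅ G2.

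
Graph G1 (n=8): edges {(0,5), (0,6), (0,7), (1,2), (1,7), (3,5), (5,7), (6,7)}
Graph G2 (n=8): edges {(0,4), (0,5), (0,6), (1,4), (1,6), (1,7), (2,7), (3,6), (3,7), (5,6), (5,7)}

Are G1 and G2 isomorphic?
No, not isomorphic

The graphs are NOT isomorphic.

Degrees in G1: deg(0)=3, deg(1)=2, deg(2)=1, deg(3)=1, deg(4)=0, deg(5)=3, deg(6)=2, deg(7)=4.
Sorted degree sequence of G1: [4, 3, 3, 2, 2, 1, 1, 0].
Degrees in G2: deg(0)=3, deg(1)=3, deg(2)=1, deg(3)=2, deg(4)=2, deg(5)=3, deg(6)=4, deg(7)=4.
Sorted degree sequence of G2: [4, 4, 3, 3, 3, 2, 2, 1].
The (sorted) degree sequence is an isomorphism invariant, so since G1 and G2 have different degree sequences they cannot be isomorphic.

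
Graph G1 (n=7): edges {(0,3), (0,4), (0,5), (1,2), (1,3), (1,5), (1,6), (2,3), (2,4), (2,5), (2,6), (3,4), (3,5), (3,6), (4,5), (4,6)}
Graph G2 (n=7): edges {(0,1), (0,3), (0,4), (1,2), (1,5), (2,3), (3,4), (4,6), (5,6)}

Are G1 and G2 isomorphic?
No, not isomorphic

The graphs are NOT isomorphic.

Counting triangles (3-cliques): G1 has 15, G2 has 1.
Triangle count is an isomorphism invariant, so differing triangle counts rule out isomorphism.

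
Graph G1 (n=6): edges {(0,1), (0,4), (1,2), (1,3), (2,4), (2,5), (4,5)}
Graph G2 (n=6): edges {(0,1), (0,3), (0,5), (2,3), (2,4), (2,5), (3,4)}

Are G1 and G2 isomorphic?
Yes, isomorphic

The graphs are isomorphic.
One valid mapping φ: V(G1) → V(G2): 0→5, 1→0, 2→3, 3→1, 4→2, 5→4

Verify φ preserves adjacency — for each edge of G1, its image is an edge of G2:
  (0,1) → (φ(0),φ(1)) = (0,5) ∈ E(G2) ✓
  (0,4) → (φ(0),φ(4)) = (2,5) ∈ E(G2) ✓
  (1,2) → (φ(1),φ(2)) = (0,3) ∈ E(G2) ✓
  (1,3) → (φ(1),φ(3)) = (0,1) ∈ E(G2) ✓
  (2,4) → (φ(2),φ(4)) = (2,3) ∈ E(G2) ✓
  (2,5) → (φ(2),φ(5)) = (3,4) ∈ E(G2) ✓
  (4,5) → (φ(4),φ(5)) = (2,4) ∈ E(G2) ✓
All 7 edges of G1 map to edges of G2, and |E(G1)| = |E(G2)| = 7, so φ is a bijection on edges as well as vertices. Hence G1 ≅ G2.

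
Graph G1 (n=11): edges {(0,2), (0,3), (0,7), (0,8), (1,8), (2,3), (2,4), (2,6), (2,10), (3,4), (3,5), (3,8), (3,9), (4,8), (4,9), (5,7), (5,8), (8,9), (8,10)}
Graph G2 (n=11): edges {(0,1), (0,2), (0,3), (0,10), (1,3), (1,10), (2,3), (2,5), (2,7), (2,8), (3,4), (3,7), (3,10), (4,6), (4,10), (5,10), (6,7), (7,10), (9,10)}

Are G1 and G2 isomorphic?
Yes, isomorphic

The graphs are isomorphic.
One valid mapping φ: V(G1) → V(G2): 0→7, 1→9, 2→2, 3→3, 4→0, 5→4, 6→8, 7→6, 8→10, 9→1, 10→5

Verify φ preserves adjacency — for each edge of G1, its image is an edge of G2:
  (0,2) → (φ(0),φ(2)) = (2,7) ∈ E(G2) ✓
  (0,3) → (φ(0),φ(3)) = (3,7) ∈ E(G2) ✓
  (0,7) → (φ(0),φ(7)) = (6,7) ∈ E(G2) ✓
  (0,8) → (φ(0),φ(8)) = (7,10) ∈ E(G2) ✓
  (1,8) → (φ(1),φ(8)) = (9,10) ∈ E(G2) ✓
  (2,3) → (φ(2),φ(3)) = (2,3) ∈ E(G2) ✓
  (2,4) → (φ(2),φ(4)) = (0,2) ∈ E(G2) ✓
  (2,6) → (φ(2),φ(6)) = (2,8) ∈ E(G2) ✓
  (2,10) → (φ(2),φ(10)) = (2,5) ∈ E(G2) ✓
  (3,4) → (φ(3),φ(4)) = (0,3) ∈ E(G2) ✓
  (3,5) → (φ(3),φ(5)) = (3,4) ∈ E(G2) ✓
  (3,8) → (φ(3),φ(8)) = (3,10) ∈ E(G2) ✓
  (3,9) → (φ(3),φ(9)) = (1,3) ∈ E(G2) ✓
  (4,8) → (φ(4),φ(8)) = (0,10) ∈ E(G2) ✓
  (4,9) → (φ(4),φ(9)) = (0,1) ∈ E(G2) ✓
  (5,7) → (φ(5),φ(7)) = (4,6) ∈ E(G2) ✓
  (5,8) → (φ(5),φ(8)) = (4,10) ∈ E(G2) ✓
  (8,9) → (φ(8),φ(9)) = (1,10) ∈ E(G2) ✓
  (8,10) → (φ(8),φ(10)) = (5,10) ∈ E(G2) ✓
All 19 edges of G1 map to edges of G2, and |E(G1)| = |E(G2)| = 19, so φ is a bijection on edges as well as vertices. Hence G1 ≅ G2.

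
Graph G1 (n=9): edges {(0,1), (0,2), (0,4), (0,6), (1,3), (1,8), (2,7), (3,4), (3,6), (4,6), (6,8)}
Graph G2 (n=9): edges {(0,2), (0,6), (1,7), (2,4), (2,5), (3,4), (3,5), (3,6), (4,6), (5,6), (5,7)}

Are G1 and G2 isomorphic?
Yes, isomorphic

The graphs are isomorphic.
One valid mapping φ: V(G1) → V(G2): 0→5, 1→2, 2→7, 3→4, 4→3, 5→8, 6→6, 7→1, 8→0

Verify φ preserves adjacency — for each edge of G1, its image is an edge of G2:
  (0,1) → (φ(0),φ(1)) = (2,5) ∈ E(G2) ✓
  (0,2) → (φ(0),φ(2)) = (5,7) ∈ E(G2) ✓
  (0,4) → (φ(0),φ(4)) = (3,5) ∈ E(G2) ✓
  (0,6) → (φ(0),φ(6)) = (5,6) ∈ E(G2) ✓
  (1,3) → (φ(1),φ(3)) = (2,4) ∈ E(G2) ✓
  (1,8) → (φ(1),φ(8)) = (0,2) ∈ E(G2) ✓
  (2,7) → (φ(2),φ(7)) = (1,7) ∈ E(G2) ✓
  (3,4) → (φ(3),φ(4)) = (3,4) ∈ E(G2) ✓
  (3,6) → (φ(3),φ(6)) = (4,6) ∈ E(G2) ✓
  (4,6) → (φ(4),φ(6)) = (3,6) ∈ E(G2) ✓
  (6,8) → (φ(6),φ(8)) = (0,6) ∈ E(G2) ✓
All 11 edges of G1 map to edges of G2, and |E(G1)| = |E(G2)| = 11, so φ is a bijection on edges as well as vertices. Hence G1 ≅ G2.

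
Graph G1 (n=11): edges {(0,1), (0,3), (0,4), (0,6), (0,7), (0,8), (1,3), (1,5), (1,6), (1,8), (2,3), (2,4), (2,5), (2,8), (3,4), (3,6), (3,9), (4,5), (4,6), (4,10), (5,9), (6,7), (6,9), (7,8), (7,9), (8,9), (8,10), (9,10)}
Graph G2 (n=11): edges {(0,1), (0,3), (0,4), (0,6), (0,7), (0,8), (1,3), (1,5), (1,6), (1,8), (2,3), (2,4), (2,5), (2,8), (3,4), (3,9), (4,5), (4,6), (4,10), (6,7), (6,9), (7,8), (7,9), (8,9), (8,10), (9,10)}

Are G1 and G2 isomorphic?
No, not isomorphic

The graphs are NOT isomorphic.

Counting edges: G1 has 28 edge(s); G2 has 26 edge(s).
Edge count is an isomorphism invariant (a bijection on vertices induces a bijection on edges), so differing edge counts rule out isomorphism.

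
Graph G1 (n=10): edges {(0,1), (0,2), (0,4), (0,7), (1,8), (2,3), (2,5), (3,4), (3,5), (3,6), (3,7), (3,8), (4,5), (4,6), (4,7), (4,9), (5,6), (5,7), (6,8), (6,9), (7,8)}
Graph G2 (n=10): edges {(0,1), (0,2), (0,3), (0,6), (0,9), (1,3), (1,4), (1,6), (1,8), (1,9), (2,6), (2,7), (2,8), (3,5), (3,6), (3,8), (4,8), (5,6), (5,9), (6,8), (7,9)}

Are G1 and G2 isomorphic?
Yes, isomorphic

The graphs are isomorphic.
One valid mapping φ: V(G1) → V(G2): 0→9, 1→7, 2→5, 3→6, 4→1, 5→3, 6→8, 7→0, 8→2, 9→4

Verify φ preserves adjacency — for each edge of G1, its image is an edge of G2:
  (0,1) → (φ(0),φ(1)) = (7,9) ∈ E(G2) ✓
  (0,2) → (φ(0),φ(2)) = (5,9) ∈ E(G2) ✓
  (0,4) → (φ(0),φ(4)) = (1,9) ∈ E(G2) ✓
  (0,7) → (φ(0),φ(7)) = (0,9) ∈ E(G2) ✓
  (1,8) → (φ(1),φ(8)) = (2,7) ∈ E(G2) ✓
  (2,3) → (φ(2),φ(3)) = (5,6) ∈ E(G2) ✓
  (2,5) → (φ(2),φ(5)) = (3,5) ∈ E(G2) ✓
  (3,4) → (φ(3),φ(4)) = (1,6) ∈ E(G2) ✓
  (3,5) → (φ(3),φ(5)) = (3,6) ∈ E(G2) ✓
  (3,6) → (φ(3),φ(6)) = (6,8) ∈ E(G2) ✓
  (3,7) → (φ(3),φ(7)) = (0,6) ∈ E(G2) ✓
  (3,8) → (φ(3),φ(8)) = (2,6) ∈ E(G2) ✓
  (4,5) → (φ(4),φ(5)) = (1,3) ∈ E(G2) ✓
  (4,6) → (φ(4),φ(6)) = (1,8) ∈ E(G2) ✓
  (4,7) → (φ(4),φ(7)) = (0,1) ∈ E(G2) ✓
  (4,9) → (φ(4),φ(9)) = (1,4) ∈ E(G2) ✓
  (5,6) → (φ(5),φ(6)) = (3,8) ∈ E(G2) ✓
  (5,7) → (φ(5),φ(7)) = (0,3) ∈ E(G2) ✓
  (6,8) → (φ(6),φ(8)) = (2,8) ∈ E(G2) ✓
  (6,9) → (φ(6),φ(9)) = (4,8) ∈ E(G2) ✓
  (7,8) → (φ(7),φ(8)) = (0,2) ∈ E(G2) ✓
All 21 edges of G1 map to edges of G2, and |E(G1)| = |E(G2)| = 21, so φ is a bijection on edges as well as vertices. Hence G1 ≅ G2.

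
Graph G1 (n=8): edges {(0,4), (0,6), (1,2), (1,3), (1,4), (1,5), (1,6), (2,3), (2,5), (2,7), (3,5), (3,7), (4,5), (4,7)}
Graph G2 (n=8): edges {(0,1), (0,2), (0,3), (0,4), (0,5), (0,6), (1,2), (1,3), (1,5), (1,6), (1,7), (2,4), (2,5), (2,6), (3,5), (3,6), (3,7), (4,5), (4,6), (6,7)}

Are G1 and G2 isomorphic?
No, not isomorphic

The graphs are NOT isomorphic.

Degrees in G1: deg(0)=2, deg(1)=5, deg(2)=4, deg(3)=4, deg(4)=4, deg(5)=4, deg(6)=2, deg(7)=3.
Sorted degree sequence of G1: [5, 4, 4, 4, 4, 3, 2, 2].
Degrees in G2: deg(0)=6, deg(1)=6, deg(2)=5, deg(3)=5, deg(4)=4, deg(5)=5, deg(6)=6, deg(7)=3.
Sorted degree sequence of G2: [6, 6, 6, 5, 5, 5, 4, 3].
The (sorted) degree sequence is an isomorphism invariant, so since G1 and G2 have different degree sequences they cannot be isomorphic.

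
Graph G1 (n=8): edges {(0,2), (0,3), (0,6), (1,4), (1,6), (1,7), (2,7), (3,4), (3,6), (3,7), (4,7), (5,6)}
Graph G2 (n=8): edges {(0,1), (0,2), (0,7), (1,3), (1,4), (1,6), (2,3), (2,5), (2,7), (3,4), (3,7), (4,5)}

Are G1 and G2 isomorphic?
Yes, isomorphic

The graphs are isomorphic.
One valid mapping φ: V(G1) → V(G2): 0→4, 1→0, 2→5, 3→3, 4→7, 5→6, 6→1, 7→2

Verify φ preserves adjacency — for each edge of G1, its image is an edge of G2:
  (0,2) → (φ(0),φ(2)) = (4,5) ∈ E(G2) ✓
  (0,3) → (φ(0),φ(3)) = (3,4) ∈ E(G2) ✓
  (0,6) → (φ(0),φ(6)) = (1,4) ∈ E(G2) ✓
  (1,4) → (φ(1),φ(4)) = (0,7) ∈ E(G2) ✓
  (1,6) → (φ(1),φ(6)) = (0,1) ∈ E(G2) ✓
  (1,7) → (φ(1),φ(7)) = (0,2) ∈ E(G2) ✓
  (2,7) → (φ(2),φ(7)) = (2,5) ∈ E(G2) ✓
  (3,4) → (φ(3),φ(4)) = (3,7) ∈ E(G2) ✓
  (3,6) → (φ(3),φ(6)) = (1,3) ∈ E(G2) ✓
  (3,7) → (φ(3),φ(7)) = (2,3) ∈ E(G2) ✓
  (4,7) → (φ(4),φ(7)) = (2,7) ∈ E(G2) ✓
  (5,6) → (φ(5),φ(6)) = (1,6) ∈ E(G2) ✓
All 12 edges of G1 map to edges of G2, and |E(G1)| = |E(G2)| = 12, so φ is a bijection on edges as well as vertices. Hence G1 ≅ G2.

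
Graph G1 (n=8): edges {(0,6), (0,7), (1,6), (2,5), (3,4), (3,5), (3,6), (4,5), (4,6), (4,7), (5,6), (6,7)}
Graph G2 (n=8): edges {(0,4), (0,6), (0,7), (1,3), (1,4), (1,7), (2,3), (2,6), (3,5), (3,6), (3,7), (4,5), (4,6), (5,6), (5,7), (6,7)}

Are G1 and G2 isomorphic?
No, not isomorphic

The graphs are NOT isomorphic.

Degrees in G1: deg(0)=2, deg(1)=1, deg(2)=1, deg(3)=3, deg(4)=4, deg(5)=4, deg(6)=6, deg(7)=3.
Sorted degree sequence of G1: [6, 4, 4, 3, 3, 2, 1, 1].
Degrees in G2: deg(0)=3, deg(1)=3, deg(2)=2, deg(3)=5, deg(4)=4, deg(5)=4, deg(6)=6, deg(7)=5.
Sorted degree sequence of G2: [6, 5, 5, 4, 4, 3, 3, 2].
The (sorted) degree sequence is an isomorphism invariant, so since G1 and G2 have different degree sequences they cannot be isomorphic.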